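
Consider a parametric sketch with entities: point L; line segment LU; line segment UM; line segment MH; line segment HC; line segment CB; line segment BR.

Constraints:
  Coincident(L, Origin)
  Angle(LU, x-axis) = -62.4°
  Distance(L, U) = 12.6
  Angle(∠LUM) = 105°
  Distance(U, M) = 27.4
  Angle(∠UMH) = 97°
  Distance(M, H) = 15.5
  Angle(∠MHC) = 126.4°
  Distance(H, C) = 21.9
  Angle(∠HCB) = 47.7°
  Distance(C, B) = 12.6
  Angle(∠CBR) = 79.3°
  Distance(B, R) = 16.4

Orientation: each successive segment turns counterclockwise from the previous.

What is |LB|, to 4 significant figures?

17.35

∠MHC = 126.4° gives HC at 149.2° from the x-axis; with |HC| = 21.9, C = (12.25, 21.45). ∠HCB = 47.7° gives CB at -78.50° from the x-axis; with |CB| = 12.6, B = (14.77, 9.104). Then |LB| = |B − L| = 17.35.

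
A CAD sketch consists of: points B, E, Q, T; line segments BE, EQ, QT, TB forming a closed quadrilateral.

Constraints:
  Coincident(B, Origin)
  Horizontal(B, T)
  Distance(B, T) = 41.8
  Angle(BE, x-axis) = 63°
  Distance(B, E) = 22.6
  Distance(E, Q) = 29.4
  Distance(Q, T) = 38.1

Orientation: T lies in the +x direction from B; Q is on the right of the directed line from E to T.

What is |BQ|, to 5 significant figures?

9.9268

Checks: |EQ| = 29.40 ✓; |QT| = 38.10 ✓.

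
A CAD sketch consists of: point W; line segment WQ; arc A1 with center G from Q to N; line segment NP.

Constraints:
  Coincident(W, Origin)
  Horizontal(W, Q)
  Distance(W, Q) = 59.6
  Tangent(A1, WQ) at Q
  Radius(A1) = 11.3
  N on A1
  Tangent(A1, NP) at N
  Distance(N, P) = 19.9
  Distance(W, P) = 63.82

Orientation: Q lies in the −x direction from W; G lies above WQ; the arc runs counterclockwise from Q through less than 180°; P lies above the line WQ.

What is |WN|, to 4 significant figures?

50.84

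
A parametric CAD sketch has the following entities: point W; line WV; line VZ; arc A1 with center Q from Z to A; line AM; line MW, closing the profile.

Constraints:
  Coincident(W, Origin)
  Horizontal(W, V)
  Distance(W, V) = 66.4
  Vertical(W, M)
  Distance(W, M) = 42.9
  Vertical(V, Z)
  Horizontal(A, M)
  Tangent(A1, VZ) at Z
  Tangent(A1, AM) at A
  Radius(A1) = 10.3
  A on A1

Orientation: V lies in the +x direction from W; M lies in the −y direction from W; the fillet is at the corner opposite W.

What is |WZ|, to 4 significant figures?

73.97

W is at the origin; W and V share the same y with |WV| = 66.4 and V on the +x side, so V = (66.40, 0.000). WM is vertical with |WM| = 42.9 and M on the −y side, so M = (0.000, -42.90). The virtual corner opposite W is at (66.40, -42.90). The tangent condition forces QZ to be normal to VZ and the tangent condition forces QA to be normal to AM, with radius 10.3, so the center Q sits 10.3 in from both sides at Q = (56.10, -32.60). That places the tangent points at Z = (66.40, -32.60) on VZ and A = (56.10, -42.90) on AM. Then |WZ| = |Z − W| = 73.97.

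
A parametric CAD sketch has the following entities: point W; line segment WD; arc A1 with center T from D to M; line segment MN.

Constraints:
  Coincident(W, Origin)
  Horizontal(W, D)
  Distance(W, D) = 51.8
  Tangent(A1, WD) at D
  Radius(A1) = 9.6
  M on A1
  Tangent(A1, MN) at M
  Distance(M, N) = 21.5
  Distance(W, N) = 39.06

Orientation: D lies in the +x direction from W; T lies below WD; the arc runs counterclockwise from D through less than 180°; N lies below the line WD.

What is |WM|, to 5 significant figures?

43.974

Checks: |TM| = 9.600 ✓; ∠(TM, MN) = 90.00° ✓; |MN| = 21.50 ✓; |WN| = 39.06 ✓.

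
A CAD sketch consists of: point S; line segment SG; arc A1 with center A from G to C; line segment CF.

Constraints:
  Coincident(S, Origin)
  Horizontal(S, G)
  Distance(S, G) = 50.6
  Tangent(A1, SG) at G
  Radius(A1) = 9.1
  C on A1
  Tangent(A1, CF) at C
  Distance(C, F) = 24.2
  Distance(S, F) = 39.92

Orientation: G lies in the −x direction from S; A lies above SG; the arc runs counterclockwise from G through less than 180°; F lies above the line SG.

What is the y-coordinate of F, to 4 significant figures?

25.56

Checks: S = (0.00, 0.00) ✓; |AC| = 9.100 ✓; ∠(AC, CF) = 90.00° ✓; |CF| = 24.20 ✓; |SF| = 39.92 ✓.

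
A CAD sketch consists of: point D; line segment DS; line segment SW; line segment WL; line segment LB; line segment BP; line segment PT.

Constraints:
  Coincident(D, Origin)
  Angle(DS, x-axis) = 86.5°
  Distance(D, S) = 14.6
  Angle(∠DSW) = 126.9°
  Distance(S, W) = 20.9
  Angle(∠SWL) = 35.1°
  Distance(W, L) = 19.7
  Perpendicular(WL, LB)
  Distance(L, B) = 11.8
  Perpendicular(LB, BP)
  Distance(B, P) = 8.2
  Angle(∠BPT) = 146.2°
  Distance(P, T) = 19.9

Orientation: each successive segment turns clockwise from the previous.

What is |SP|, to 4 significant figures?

5.604

D is at the origin; DS runs at 86.5° with length 14.6, so S = (0.8913, 14.57). ∠DSW = 126.9° gives SW at 33.40° from the x-axis; with |SW| = 20.9, W = (18.34, 26.08). ∠SWL = 35.1° gives WL at -111.5° from the x-axis; with |WL| = 19.7, L = (11.12, 7.749). The perpendicularity gives LB at right angles to WL, so LB runs at 158.5°; with |LB| = 11.8, B = (0.1406, 12.07). LB is perpendicular to BP, so BP runs at 68.50°; with |BP| = 8.2, P = (3.146, 19.70). Then |SP| = |P − S| = 5.604.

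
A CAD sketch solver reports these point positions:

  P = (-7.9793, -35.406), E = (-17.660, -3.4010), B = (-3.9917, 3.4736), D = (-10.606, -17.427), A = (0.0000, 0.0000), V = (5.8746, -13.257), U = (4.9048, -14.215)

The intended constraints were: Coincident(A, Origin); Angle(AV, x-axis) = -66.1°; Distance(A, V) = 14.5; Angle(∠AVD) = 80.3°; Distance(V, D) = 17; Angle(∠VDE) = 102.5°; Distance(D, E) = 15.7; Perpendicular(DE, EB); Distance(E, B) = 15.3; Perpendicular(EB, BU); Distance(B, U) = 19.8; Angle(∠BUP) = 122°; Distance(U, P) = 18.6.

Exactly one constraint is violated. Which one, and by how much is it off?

Distance(U, P) = 18.6 — off by 6.20.

A = (0.00, 0.00) ✓; AV at -66.10° ✓; |AV| = 14.50 ✓; ∠AVD = 80.30° ✓; |VD| = 17.00 ✓; ∠VDE = 102.5° ✓; |DE| = 15.70 ✓; ∠(DE, EB) = 90.00° ✓; |EB| = 15.30 ✓; ∠(EB, BU) = 90.00° ✓; |BU| = 19.80 ✓; ∠BUP = 122.0° ✓; |UP| = 24.80 ✗.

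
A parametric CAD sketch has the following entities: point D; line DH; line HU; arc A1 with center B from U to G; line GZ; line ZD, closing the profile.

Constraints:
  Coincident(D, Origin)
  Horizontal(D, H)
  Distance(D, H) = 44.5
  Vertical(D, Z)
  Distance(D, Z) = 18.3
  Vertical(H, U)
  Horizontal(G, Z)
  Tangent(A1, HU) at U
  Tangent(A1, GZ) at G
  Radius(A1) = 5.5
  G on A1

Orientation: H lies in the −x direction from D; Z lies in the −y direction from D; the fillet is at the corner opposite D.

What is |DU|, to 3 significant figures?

46.3

The virtual corner opposite D is at (-44.5, -18.3). A1 meets HU tangentially, so BU is at right angles to HU and tangency of A1 to GZ means the radius BG is perpendicular to GZ, with radius 5.5, so the center B sits 5.5 in from both sides at B = (-39.0, -12.8). That places the tangent points at U = (-44.5, -12.8) on HU and G = (-39.0, -18.3) on GZ. Then |DU| = |U − D| = 46.3.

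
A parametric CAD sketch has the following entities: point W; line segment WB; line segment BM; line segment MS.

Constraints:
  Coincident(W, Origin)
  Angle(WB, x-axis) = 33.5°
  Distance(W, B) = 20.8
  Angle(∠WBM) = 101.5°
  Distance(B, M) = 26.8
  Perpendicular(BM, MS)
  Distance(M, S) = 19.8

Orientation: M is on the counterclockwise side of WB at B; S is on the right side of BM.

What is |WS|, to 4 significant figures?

50.72

W is at the origin; WB runs at 33.5° with length 20.8, so B = 20.8·(cos 33.5°, sin 33.5°) = (17.34, 11.48). ∠WBM = 101.5°, so BM runs at 33.5° + (180° − 101.5°) = 112.0° from the x-axis; with |BM| = 26.8, M = B + 26.8·(cos 112.0°, sin 112.0°) = (7.305, 36.33). The perpendicularity gives MS at right angles to BM; with |MS| = 19.8 on the right of BM, S = M + 19.8·(0.9272, 0.3746) = (25.66, 43.75). Then |WS| = |S − W| = 50.72.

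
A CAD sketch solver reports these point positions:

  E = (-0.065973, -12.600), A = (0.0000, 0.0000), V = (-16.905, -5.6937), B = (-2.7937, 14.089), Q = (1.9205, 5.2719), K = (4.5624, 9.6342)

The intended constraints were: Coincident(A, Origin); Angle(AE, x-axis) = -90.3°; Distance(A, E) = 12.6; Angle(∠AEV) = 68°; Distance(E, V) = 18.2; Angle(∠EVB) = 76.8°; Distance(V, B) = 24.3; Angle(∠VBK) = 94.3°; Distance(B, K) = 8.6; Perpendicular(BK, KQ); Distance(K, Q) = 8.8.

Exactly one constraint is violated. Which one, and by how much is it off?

Distance(K, Q) = 8.8 — off by 3.70.

A = (0.00, 0.00) ✓; AE at -90.30° ✓; |AE| = 12.60 ✓; ∠AEV = 68.00° ✓; |EV| = 18.20 ✓; ∠EVB = 76.80° ✓; |VB| = 24.30 ✓; ∠VBK = 94.30° ✓; |BK| = 8.600 ✓; ∠(BK, KQ) = 90.00° ✓; |KQ| = 5.100 ✗.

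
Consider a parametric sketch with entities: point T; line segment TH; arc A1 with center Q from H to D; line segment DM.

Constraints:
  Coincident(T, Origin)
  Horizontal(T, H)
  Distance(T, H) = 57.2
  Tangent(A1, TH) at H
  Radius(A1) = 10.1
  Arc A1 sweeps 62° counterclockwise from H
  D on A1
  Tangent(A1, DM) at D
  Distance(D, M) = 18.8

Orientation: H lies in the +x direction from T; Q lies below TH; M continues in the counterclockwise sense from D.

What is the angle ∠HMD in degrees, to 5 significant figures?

10.941°

T is at the origin; TH is horizontal with |TH| = 57.2 and H on the +x side, so H = (57.200, 0.0000). The tangent condition forces QH to be normal to TH, so Q = H + (0, -10.1) = (57.200, -10.100). On A1, H sits at bearing 90° from Q; a 62° counterclockwise sweep puts D at bearing 152°, so D = Q + 10.1·(cos 152°, sin 152°) = (48.282, -5.3583). Tangency of A1 to DM means the radius QD is perpendicular to DM, so DM runs along (−sin 152°, cos 152°); with |DM| = 18.8, M = (39.456, -21.958). Then cos ∠HMD = MH·MD / (|MH||MD|), giving 10.941°.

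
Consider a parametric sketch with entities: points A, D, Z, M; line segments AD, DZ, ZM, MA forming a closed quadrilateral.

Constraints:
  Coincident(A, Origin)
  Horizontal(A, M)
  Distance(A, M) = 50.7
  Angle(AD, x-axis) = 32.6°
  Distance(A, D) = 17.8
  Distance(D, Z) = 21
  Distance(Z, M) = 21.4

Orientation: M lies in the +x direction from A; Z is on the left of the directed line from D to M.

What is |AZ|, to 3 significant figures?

38.3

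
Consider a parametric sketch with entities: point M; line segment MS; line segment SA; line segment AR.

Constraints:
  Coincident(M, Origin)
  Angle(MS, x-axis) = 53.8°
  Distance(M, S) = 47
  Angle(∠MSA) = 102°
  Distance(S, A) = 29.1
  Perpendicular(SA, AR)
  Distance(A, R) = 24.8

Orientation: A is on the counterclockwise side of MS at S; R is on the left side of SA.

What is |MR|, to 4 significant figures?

44.26

M is at the origin; MS runs at 53.8° with length 47.0, so S = 47.0·(cos 53.8°, sin 53.8°) = (27.76, 37.93). ∠MSA = 102.0°, so SA runs at 53.8° + (180° − 102.0°) = 131.8° from the x-axis; with |SA| = 29.1, A = S + 29.1·(cos 131.8°, sin 131.8°) = (8.362, 59.62). SA ⟂ AR; with |AR| = 24.8 on the left of SA, R = A + 24.8·(-0.7455, -0.6665) = (-10.13, 43.09). Then |MR| = |R − M| = 44.26.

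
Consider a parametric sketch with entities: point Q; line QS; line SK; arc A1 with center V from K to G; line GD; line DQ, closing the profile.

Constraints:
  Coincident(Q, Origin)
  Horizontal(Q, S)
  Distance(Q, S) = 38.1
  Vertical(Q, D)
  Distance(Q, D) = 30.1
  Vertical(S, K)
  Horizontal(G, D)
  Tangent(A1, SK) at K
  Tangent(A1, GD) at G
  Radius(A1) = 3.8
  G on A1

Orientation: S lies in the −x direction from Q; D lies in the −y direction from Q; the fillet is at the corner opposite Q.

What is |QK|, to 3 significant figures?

46.3

The virtual corner opposite Q is at (-38.1, -30.1). A1 meets SK tangentially, so VK is at right angles to SK and since A1 is tangent to GD there, VG ⟂ GD, with radius 3.8, so the center V sits 3.8 in from both sides at V = (-34.3, -26.3). That places the tangent points at K = (-38.1, -26.3) on SK and G = (-34.3, -30.1) on GD. Then |QK| = |K − Q| = 46.3.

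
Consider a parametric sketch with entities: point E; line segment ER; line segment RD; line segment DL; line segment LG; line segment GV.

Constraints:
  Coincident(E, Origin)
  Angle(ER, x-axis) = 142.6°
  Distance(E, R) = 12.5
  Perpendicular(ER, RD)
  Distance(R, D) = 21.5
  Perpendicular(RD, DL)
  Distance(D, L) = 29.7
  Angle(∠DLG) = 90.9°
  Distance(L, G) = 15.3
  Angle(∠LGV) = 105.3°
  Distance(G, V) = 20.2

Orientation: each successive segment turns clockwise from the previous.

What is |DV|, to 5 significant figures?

23.438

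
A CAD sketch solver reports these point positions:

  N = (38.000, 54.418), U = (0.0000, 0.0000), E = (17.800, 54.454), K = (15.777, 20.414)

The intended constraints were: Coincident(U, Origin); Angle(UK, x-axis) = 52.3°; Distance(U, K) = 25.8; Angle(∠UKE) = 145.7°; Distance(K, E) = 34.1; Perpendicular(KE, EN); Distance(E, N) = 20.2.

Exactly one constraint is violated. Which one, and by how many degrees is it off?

Perpendicular(KE, EN) — off by 3.30°.

U = (0.00, 0.00) ✓; UK at 52.30° ✓; |UK| = 25.80 ✓; ∠UKE = 145.7° ✓; |KE| = 34.10 ✓; ∠(KE, EN) = 86.70° ✗; |EN| = 20.20 ✓.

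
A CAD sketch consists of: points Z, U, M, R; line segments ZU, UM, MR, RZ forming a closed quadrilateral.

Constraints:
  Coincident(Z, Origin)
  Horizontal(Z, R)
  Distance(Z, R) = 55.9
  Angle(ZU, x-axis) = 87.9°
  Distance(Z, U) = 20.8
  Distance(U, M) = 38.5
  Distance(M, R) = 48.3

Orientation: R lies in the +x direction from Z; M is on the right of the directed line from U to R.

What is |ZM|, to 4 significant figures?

19.52

Checks: |UM| = 38.50 ✓; |MR| = 48.30 ✓.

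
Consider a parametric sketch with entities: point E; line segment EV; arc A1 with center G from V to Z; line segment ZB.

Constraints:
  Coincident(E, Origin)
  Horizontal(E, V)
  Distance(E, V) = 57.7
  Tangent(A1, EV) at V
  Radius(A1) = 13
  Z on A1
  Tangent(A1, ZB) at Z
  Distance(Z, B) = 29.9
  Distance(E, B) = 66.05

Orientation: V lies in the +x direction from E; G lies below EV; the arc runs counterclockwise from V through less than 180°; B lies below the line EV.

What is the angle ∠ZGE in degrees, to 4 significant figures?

20.55°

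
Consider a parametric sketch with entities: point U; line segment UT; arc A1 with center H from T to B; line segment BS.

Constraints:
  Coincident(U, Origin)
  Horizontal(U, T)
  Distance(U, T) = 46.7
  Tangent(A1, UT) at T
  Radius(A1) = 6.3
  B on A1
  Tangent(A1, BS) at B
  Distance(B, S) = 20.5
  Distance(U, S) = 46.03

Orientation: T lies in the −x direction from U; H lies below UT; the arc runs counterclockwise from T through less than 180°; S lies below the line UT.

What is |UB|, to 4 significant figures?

52.51

Checks: |HB| = 6.300 ✓; ∠(HB, BS) = 90.00° ✓; |BS| = 20.50 ✓; |US| = 46.03 ✓.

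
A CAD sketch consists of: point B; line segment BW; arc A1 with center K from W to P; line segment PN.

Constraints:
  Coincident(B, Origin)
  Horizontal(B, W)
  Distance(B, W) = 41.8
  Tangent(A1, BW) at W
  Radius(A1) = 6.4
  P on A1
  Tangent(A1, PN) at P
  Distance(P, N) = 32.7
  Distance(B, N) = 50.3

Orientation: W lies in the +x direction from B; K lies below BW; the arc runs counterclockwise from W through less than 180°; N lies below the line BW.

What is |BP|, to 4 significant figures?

35.90

Checks: |KP| = 6.400 ✓; ∠(KP, PN) = 90.00° ✓; |PN| = 32.70 ✓; |BN| = 50.30 ✓.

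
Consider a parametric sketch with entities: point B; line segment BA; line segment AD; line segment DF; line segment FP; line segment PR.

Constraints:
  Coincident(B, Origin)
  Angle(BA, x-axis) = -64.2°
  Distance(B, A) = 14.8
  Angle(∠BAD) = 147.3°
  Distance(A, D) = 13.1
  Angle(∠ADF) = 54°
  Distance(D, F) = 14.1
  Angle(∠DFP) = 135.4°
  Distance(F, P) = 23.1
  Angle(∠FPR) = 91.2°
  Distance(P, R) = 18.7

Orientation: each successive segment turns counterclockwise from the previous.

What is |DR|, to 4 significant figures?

34.67

B is at the origin; BA runs at -64.2° with length 14.8, so A = (6.441, -13.32). ∠BAD = 147.3° gives AD at -31.50° from the x-axis; with |AD| = 13.1, D = (17.61, -20.17). ∠ADF = 54.0° gives DF at 94.50° from the x-axis; with |DF| = 14.1, F = (16.50, -6.113). ∠DFP = 135.4° gives FP at 139.1° from the x-axis; with |FP| = 23.1, P = (-0.9555, 9.012). ∠FPR = 91.2° gives PR at -132.1° from the x-axis; with |PR| = 18.7, R = (-13.49, -4.863). Then |DR| = |R − D| = 34.67.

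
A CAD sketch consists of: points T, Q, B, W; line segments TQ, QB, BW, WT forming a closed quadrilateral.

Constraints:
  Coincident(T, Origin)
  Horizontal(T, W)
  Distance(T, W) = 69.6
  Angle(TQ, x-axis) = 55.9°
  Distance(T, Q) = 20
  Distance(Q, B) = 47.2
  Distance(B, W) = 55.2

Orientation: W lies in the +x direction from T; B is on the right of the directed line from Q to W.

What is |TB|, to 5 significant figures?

37.025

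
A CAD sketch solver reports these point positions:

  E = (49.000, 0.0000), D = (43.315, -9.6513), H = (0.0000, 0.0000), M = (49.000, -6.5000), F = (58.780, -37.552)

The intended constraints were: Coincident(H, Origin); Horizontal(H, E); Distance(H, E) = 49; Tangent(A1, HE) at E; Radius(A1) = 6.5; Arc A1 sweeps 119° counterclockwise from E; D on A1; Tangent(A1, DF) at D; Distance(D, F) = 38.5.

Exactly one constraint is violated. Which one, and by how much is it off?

Distance(D, F) = 38.5 — off by 6.60.

H = (0.00, 0.00) ✓; H.y = 0.00, E.y = 0.00 ✓; |HE| = 49.00 ✓; ∠(ME, EH) = 90.00° ✓; |ME| = 6.500 ✓; bearing(M→D) − bearing(M→E) = 119.0° ✓; |MD| = 6.500 ✓; ∠(MD, DF) = 90.00° ✓; |DF| = 31.90 ✗.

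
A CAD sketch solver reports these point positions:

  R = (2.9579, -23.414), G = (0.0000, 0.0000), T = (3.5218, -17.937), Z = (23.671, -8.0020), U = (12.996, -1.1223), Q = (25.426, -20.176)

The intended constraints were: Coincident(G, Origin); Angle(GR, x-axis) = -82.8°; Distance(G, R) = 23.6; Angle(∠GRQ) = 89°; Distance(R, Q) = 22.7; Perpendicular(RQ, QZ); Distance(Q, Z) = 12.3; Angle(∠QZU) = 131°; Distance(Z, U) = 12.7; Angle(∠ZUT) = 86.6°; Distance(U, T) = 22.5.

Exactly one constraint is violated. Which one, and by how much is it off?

Distance(U, T) = 22.5 — off by 3.20.

G = (0.00, 0.00) ✓; GR at -82.80° ✓; |GR| = 23.60 ✓; ∠GRQ = 89.00° ✓; |RQ| = 22.70 ✓; ∠(RQ, QZ) = 90.00° ✓; |QZ| = 12.30 ✓; ∠QZU = 131.0° ✓; |ZU| = 12.70 ✓; ∠ZUT = 86.60° ✓; |UT| = 19.30 ✗.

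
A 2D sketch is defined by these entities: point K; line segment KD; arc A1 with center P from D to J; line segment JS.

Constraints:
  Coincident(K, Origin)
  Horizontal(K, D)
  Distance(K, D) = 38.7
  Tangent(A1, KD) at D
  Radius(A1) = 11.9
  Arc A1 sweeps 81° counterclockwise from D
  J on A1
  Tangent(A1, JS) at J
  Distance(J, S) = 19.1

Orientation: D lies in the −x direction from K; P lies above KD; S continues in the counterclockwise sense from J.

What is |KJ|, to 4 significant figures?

28.76

Tangency of A1 to KD means the radius PD is perpendicular to KD, so P = D + (0, 11.9) = (-38.70, 11.90). On A1, D sits at bearing -90° from P; an 81° counterclockwise sweep puts J at bearing -9°, so J = P + 11.9·(cos -9°, sin -9°) = (-26.95, 10.04). Then |KJ| = |J − K| = 28.76.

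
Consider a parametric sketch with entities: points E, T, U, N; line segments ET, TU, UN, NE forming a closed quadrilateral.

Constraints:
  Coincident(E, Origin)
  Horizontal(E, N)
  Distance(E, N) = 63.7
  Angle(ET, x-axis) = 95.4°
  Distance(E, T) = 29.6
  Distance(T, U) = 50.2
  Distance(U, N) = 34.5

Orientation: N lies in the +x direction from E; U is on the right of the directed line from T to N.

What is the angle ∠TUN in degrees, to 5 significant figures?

117.11°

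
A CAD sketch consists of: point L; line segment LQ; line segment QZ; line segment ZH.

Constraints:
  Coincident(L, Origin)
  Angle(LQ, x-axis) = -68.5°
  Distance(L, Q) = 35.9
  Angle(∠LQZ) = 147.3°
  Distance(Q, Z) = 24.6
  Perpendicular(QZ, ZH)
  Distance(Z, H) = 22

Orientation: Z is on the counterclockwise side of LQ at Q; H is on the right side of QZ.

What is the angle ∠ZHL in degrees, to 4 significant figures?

52.94°

∠LQZ = 147.3°, so QZ runs at -68.5° + (180° − 147.3°) = -35.80° from the x-axis; with |QZ| = 24.6, Z = Q + 24.6·(cos -35.80°, sin -35.80°) = (33.11, -47.79). QZ is perpendicular to ZH; with |ZH| = 22.0 on the right of QZ, H = Z + 22.0·(-0.5850, -0.8111) = (20.24, -65.64). Then cos ∠ZHL = HZ·HL / (|HZ||HL|), giving 52.94°.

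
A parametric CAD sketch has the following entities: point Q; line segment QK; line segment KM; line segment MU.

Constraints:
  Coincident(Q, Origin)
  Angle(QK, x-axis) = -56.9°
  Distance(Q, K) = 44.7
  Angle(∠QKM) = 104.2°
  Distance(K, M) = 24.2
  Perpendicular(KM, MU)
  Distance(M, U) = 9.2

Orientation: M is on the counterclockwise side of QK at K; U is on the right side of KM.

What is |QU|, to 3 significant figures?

63.2

Q is at the origin; QK runs at -56.9° with length 44.7, so K = 44.7·(cos -56.9°, sin -56.9°) = (24.4, -37.4). ∠QKM = 104.2°, so KM runs at -56.9° + (180° − 104.2°) = 18.9° from the x-axis; with |KM| = 24.2, M = K + 24.2·(cos 18.9°, sin 18.9°) = (47.3, -29.6). KM ⟂ MU; with |MU| = 9.2 on the right of KM, U = M + 9.2·(0.324, -0.946) = (50.3, -38.3). Then |QU| = |U − Q| = 63.2.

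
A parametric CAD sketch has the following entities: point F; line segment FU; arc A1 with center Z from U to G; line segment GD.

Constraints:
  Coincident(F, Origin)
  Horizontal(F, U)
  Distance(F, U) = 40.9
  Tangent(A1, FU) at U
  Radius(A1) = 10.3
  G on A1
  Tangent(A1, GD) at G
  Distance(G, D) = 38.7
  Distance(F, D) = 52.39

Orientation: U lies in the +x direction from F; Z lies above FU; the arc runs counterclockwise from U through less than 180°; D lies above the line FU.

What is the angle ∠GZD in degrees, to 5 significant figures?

75.096°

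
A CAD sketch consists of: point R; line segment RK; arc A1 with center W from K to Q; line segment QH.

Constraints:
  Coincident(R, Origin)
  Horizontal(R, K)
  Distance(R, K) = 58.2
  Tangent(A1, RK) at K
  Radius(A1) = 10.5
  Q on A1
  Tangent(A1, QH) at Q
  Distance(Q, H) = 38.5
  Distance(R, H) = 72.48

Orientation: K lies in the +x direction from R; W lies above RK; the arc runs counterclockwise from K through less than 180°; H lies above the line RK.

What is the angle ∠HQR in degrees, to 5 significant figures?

78.719°

R is at the origin; R and K share the same y with |RK| = 58.2 and K on the +x side, so K = (58.200, 0.0000). The tangent condition forces WK to be normal to RK, so W = K + (0, 10.5) = (58.200, 10.500). Since WQ ⟂ QH (tangency), |WH| = √(10.5² + 38.5²) = 39.906 regardless of where Q sits on A1. So H lies on both circle(R, 72.48) and circle(W, 39.906); the above-RK intersection is H = (52.478, 49.994). Q is the foot of the tangent from H: Q = (67.829, 14.687).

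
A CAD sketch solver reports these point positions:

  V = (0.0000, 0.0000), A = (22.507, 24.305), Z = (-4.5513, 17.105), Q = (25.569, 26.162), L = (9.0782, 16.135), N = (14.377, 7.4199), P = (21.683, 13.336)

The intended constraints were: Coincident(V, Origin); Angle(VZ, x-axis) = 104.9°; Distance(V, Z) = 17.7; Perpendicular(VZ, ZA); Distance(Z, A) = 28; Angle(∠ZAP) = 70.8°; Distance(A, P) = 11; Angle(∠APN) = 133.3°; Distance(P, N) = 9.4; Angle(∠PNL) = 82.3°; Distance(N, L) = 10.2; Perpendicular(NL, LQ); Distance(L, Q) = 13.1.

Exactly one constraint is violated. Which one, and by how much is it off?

Distance(L, Q) = 13.1 — off by 6.20.

V = (0.00, 0.00) ✓; VZ at 104.9° ✓; |VZ| = 17.70 ✓; ∠(VZ, ZA) = 90.00° ✓; |ZA| = 28.00 ✓; ∠ZAP = 70.80° ✓; |AP| = 11.00 ✓; ∠APN = 133.3° ✓; |PN| = 9.401 ✓; ∠PNL = 82.30° ✓; |NL| = 10.20 ✓; ∠(NL, LQ) = 90.00° ✓; |LQ| = 19.30 ✗.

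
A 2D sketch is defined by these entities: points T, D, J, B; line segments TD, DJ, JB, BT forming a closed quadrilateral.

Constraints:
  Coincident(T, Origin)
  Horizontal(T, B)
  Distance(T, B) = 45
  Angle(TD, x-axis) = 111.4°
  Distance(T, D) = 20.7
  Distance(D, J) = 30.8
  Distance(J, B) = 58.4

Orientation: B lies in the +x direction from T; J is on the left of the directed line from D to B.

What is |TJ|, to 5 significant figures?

46.354

Checks: |DJ| = 30.80 ✓; |JB| = 58.40 ✓.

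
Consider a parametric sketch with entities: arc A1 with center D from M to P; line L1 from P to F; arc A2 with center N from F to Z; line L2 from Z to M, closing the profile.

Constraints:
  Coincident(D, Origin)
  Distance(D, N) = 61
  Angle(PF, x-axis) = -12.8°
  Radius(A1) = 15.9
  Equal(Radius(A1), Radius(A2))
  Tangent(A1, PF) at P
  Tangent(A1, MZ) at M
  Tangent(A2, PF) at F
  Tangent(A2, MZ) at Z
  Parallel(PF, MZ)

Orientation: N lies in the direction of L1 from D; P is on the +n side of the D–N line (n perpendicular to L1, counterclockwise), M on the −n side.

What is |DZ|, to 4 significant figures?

63.04

The slot axis is L1's direction at -12.8°, so u = (cos -12.8°, sin -12.8°) = (0.9751, -0.2215) and n = (−sin -12.8°, cos -12.8°) = (0.2215, 0.9751). D is at the origin and N lies 61.0 along u from D, so N = 61.0·u = (59.48, -13.51). Tangency of A1 to both parallel lines with radius 15.9 puts P and M at D ± 15.9·n: P = (3.523, 15.50), M = (-3.523, -15.50). Equal radii place F and Z the same way about N: F = N + 15.9·n = (63.01, 1.990), Z = N − 15.9·n = (55.96, -29.02). Then |DZ| = |Z − D| = 63.04.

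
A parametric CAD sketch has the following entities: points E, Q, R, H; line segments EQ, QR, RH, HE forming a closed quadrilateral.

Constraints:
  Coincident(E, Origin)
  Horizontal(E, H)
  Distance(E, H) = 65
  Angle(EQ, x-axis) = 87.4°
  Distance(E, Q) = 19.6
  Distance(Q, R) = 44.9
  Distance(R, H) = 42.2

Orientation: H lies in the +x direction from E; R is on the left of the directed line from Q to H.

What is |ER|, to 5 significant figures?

55.783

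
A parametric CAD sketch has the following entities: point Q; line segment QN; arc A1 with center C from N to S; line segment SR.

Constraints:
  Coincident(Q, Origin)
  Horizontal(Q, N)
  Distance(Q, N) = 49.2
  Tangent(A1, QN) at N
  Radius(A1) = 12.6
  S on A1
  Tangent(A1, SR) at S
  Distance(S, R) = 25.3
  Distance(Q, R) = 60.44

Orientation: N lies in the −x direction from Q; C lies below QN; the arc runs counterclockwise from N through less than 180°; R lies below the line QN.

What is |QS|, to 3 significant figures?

62.7

Checks: |CN| = 12.60 ✓; |CS| = 12.60 ✓; ∠(CS, SR) = 90.00° ✓; |SR| = 25.30 ✓; |QR| = 60.44 ✓.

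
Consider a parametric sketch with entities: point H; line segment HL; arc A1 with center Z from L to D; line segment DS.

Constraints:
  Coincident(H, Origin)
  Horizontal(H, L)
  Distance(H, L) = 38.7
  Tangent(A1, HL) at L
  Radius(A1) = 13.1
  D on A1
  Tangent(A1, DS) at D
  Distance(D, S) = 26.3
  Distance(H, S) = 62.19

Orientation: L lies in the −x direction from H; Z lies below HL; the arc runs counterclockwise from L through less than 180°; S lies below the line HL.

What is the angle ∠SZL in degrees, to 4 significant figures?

164.9°

Checks: |HL| = 38.70 ✓; |ZD| = 13.10 ✓; ∠(ZD, DS) = 90.00° ✓; |DS| = 26.30 ✓; |HS| = 62.19 ✓.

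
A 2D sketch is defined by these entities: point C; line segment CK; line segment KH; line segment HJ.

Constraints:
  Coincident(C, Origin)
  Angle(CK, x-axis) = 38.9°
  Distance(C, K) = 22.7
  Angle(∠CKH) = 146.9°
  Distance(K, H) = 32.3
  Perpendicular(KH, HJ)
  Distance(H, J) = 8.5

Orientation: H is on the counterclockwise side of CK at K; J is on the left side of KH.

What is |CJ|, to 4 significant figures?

51.46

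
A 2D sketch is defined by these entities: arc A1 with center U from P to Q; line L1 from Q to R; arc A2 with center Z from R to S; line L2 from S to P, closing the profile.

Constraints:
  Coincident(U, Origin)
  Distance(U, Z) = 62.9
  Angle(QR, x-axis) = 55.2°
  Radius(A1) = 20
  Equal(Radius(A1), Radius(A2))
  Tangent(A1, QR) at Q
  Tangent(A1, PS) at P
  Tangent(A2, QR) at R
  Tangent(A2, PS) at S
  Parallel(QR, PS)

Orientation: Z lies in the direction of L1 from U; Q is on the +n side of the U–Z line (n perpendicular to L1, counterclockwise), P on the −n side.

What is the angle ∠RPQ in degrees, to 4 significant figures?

57.55°

The slot axis is L1's direction at 55.2°, so u = (cos 55.2°, sin 55.2°) = (0.5707, 0.8211) and n = (−sin 55.2°, cos 55.2°) = (-0.8211, 0.5707). U is at the origin and Z lies 62.9 along u from U, so Z = 62.9·u = (35.90, 51.65). Tangency of A1 to both parallel lines with radius 20.0 puts Q and P at U ± 20.0·n: Q = (-16.42, 11.41), P = (16.42, -11.41). Equal radii place R and S the same way about Z: R = Z + 20.0·n = (19.47, 63.06), S = Z − 20.0·n = (52.32, 40.24). Then cos ∠RPQ = PR·PQ / (|PR||PQ|), giving 57.55°.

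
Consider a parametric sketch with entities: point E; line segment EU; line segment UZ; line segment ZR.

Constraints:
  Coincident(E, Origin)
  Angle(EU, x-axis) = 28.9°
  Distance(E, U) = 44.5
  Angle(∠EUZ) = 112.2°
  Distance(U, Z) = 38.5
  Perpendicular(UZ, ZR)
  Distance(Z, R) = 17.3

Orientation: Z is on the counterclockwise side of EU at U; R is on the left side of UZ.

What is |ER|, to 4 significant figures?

60.26

∠EUZ = 112.2°, so UZ runs at 28.9° + (180° − 112.2°) = 96.70° from the x-axis; with |UZ| = 38.5, Z = U + 38.5·(cos 96.70°, sin 96.70°) = (34.47, 59.74). The perpendicularity gives ZR at right angles to UZ; with |ZR| = 17.3 on the left of UZ, R = Z + 17.3·(-0.9932, -0.1167) = (17.28, 57.72). Then |ER| = |R − E| = 60.26.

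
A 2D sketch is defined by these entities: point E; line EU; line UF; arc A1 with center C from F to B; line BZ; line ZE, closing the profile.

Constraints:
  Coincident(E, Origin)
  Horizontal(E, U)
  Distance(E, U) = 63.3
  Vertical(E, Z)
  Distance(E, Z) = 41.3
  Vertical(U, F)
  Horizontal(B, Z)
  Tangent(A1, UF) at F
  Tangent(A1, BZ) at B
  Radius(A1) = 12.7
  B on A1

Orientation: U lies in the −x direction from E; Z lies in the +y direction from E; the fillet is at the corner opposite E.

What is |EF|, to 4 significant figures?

69.46

The virtual corner opposite E is at (-63.30, 41.30). A1 meets UF tangentially, so CF is at right angles to UF and since A1 is tangent to BZ there, CB ⟂ BZ, with radius 12.7, so the center C sits 12.7 in from both sides at C = (-50.60, 28.60). That places the tangent points at F = (-63.30, 28.60) on UF and B = (-50.60, 41.30) on BZ. Then |EF| = |F − E| = 69.46.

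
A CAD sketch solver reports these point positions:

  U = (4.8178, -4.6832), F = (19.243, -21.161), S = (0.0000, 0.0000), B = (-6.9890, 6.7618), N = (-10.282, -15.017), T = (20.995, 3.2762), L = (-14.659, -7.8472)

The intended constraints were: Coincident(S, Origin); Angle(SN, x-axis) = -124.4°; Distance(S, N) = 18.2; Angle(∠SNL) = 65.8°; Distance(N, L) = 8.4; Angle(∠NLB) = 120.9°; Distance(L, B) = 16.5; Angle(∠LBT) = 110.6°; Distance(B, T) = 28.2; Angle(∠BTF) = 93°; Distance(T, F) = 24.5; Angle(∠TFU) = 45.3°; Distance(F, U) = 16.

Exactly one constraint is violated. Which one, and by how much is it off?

Distance(F, U) = 16 — off by 5.90.

S = (0.00, 0.00) ✓; SN at -124.4° ✓; |SN| = 18.20 ✓; ∠SNL = 65.80° ✓; |NL| = 8.400 ✓; ∠NLB = 120.9° ✓; |LB| = 16.50 ✓; ∠LBT = 110.6° ✓; |BT| = 28.20 ✓; ∠BTF = 93.00° ✓; |TF| = 24.50 ✓; ∠TFU = 45.30° ✓; |FU| = 21.90 ✗.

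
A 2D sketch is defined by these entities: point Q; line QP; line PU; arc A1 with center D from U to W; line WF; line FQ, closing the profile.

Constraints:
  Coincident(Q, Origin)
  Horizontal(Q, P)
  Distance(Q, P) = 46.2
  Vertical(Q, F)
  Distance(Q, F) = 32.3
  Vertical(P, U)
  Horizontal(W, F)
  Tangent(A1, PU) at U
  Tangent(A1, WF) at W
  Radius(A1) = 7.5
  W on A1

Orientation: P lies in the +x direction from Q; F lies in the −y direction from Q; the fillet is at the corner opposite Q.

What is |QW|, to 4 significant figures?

50.41

Q is at the origin; QP is horizontal with |QP| = 46.2 and P on the +x side, so P = (46.20, 0.000). Q and F share the same x with |QF| = 32.3 and F on the −y side, so F = (0.000, -32.30). The virtual corner opposite Q is at (46.20, -32.30). A1 meets PU tangentially, so DU is at right angles to PU and since A1 is tangent to WF there, DW ⟂ WF, with radius 7.5, so the center D sits 7.5 in from both sides at D = (38.70, -24.80). That places the tangent points at U = (46.20, -24.80) on PU and W = (38.70, -32.30) on WF. Then |QW| = |W − Q| = 50.41.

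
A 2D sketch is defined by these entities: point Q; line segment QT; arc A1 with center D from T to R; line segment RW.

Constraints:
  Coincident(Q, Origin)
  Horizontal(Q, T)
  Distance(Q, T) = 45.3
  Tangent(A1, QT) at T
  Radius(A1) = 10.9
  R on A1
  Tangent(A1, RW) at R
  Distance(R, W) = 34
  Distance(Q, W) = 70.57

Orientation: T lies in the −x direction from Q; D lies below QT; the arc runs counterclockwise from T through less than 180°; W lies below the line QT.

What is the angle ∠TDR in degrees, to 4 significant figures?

93.84°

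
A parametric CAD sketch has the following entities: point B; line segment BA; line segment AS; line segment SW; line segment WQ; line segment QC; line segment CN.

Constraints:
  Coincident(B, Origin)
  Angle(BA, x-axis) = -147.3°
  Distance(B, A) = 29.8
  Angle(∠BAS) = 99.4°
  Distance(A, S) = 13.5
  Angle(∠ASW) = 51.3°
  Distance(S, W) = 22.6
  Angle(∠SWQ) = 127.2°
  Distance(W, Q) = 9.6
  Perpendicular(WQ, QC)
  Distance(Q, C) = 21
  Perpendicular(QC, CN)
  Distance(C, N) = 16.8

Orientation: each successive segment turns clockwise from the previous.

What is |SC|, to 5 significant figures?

23.456

B is at the origin; BA runs at -147.3° with length 29.8, so A = (-25.077, -16.099). ∠BAS = 99.4° gives AS at 132.10° from the x-axis; with |AS| = 13.5, S = (-34.128, -6.0825). ∠ASW = 51.3° gives SW at 3.4000° from the x-axis; with |SW| = 22.6, W = (-11.568, -4.7422). ∠SWQ = 127.2° gives WQ at -49.400° from the x-axis; with |WQ| = 9.6, Q = (-5.3201, -12.031). WQ is perpendicular to QC, so QC runs at -139.40°; with |QC| = 21.0, C = (-21.265, -25.697). Then |SC| = |C − S| = 23.456.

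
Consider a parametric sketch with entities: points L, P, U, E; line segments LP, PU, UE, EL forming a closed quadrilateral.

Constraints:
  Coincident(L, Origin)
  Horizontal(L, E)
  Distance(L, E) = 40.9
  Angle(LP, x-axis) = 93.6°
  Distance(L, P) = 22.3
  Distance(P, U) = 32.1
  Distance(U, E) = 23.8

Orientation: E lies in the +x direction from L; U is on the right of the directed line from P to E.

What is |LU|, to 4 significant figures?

17.80

Checks: |PU| = 32.10 ✓; |UE| = 23.80 ✓.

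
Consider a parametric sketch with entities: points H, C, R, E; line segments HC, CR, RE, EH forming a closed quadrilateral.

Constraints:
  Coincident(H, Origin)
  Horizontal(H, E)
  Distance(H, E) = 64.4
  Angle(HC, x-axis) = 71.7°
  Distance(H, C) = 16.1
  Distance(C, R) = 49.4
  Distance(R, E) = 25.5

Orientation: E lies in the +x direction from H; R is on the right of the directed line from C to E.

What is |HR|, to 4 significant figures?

46.48

Checks: |CR| = 49.40 ✓; |RE| = 25.50 ✓.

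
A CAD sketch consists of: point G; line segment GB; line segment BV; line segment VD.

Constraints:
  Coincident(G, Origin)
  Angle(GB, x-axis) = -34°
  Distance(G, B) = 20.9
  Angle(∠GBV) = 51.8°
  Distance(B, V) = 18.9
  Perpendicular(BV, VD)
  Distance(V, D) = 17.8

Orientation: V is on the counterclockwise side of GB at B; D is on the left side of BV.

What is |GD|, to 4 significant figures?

6.132

G is at the origin; GB runs at -34.0° with length 20.9, so B = 20.9·(cos -34.0°, sin -34.0°) = (17.33, -11.69). ∠GBV = 51.8°, so BV runs at -34.0° + (180° − 51.8°) = 94.20° from the x-axis; with |BV| = 18.9, V = B + 18.9·(cos 94.20°, sin 94.20°) = (15.94, 7.162). The perpendicularity gives VD at right angles to BV; with |VD| = 17.8 on the left of BV, D = V + 17.8·(-0.9973, -0.07324) = (-1.810, 5.858). Then |GD| = |D − G| = 6.132.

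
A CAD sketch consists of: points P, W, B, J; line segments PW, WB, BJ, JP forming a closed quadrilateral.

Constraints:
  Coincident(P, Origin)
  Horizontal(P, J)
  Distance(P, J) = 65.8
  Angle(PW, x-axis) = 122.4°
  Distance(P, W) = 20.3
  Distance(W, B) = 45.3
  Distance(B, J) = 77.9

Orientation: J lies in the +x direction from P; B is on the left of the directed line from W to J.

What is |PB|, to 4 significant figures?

57.53

Checks: |WB| = 45.30 ✓; |BJ| = 77.90 ✓.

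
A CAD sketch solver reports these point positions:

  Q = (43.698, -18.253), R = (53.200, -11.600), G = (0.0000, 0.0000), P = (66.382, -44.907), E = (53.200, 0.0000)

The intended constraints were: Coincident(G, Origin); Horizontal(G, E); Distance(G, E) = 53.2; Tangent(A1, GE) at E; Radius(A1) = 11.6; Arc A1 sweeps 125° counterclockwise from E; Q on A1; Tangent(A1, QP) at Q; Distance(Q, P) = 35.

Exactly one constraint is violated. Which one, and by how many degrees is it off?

Tangent(A1, QP) at Q — off by 5.40°.

G = (0.00, 0.00) ✓; G.y = 0.00, E.y = 0.00 ✓; |GE| = 53.20 ✓; ∠(RE, EG) = 90.00° ✓; |RE| = 11.60 ✓; bearing(R→Q) − bearing(R→E) = 125.0° ✓; |RQ| = 11.60 ✓; ∠(RQ, QP) = 84.60° ✗; |QP| = 35.00 ✓.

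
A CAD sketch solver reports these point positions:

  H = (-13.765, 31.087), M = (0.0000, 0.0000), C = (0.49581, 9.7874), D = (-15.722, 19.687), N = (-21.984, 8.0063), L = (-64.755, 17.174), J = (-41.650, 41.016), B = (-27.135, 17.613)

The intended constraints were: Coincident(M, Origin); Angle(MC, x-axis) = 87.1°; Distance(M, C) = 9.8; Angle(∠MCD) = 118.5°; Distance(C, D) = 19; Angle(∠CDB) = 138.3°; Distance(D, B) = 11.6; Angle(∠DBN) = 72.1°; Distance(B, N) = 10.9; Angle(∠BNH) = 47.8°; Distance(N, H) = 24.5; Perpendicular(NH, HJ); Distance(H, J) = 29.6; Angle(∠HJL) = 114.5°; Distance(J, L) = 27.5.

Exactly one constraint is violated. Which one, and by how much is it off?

Distance(J, L) = 27.5 — off by 5.70.

M = (0.00, 0.00) ✓; MC at 87.10° ✓; |MC| = 9.800 ✓; ∠MCD = 118.5° ✓; |CD| = 19.00 ✓; ∠CDB = 138.3° ✓; |DB| = 11.60 ✓; ∠DBN = 72.10° ✓; |BN| = 10.90 ✓; ∠BNH = 47.80° ✓; |NH| = 24.50 ✓; ∠(NH, HJ) = 90.00° ✓; |HJ| = 29.60 ✓; ∠HJL = 114.5° ✓; |JL| = 33.20 ✗.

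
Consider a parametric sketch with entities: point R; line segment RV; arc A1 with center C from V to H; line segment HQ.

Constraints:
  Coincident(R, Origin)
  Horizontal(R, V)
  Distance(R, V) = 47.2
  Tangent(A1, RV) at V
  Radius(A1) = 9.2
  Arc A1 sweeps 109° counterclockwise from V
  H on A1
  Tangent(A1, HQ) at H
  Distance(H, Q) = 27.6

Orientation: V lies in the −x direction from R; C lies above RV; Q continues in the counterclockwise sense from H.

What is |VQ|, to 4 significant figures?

38.29

On A1, V sits at bearing -90° from C; a 109° counterclockwise sweep puts H at bearing 19°, so H = C + 9.2·(cos 19°, sin 19°) = (-38.50, 12.20). A1 meets HQ tangentially, so CH is at right angles to HQ, so HQ runs along (−sin 19°, cos 19°); with |HQ| = 27.6, Q = (-47.49, 38.29). Then |VQ| = |Q − V| = 38.29.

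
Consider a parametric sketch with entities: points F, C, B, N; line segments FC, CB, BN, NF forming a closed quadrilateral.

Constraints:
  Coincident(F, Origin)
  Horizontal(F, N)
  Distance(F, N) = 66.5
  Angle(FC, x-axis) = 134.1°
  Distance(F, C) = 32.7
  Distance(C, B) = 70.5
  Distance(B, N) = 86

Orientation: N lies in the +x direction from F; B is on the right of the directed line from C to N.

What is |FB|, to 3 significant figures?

45.7

Checks: |CB| = 70.50 ✓; |BN| = 86.00 ✓.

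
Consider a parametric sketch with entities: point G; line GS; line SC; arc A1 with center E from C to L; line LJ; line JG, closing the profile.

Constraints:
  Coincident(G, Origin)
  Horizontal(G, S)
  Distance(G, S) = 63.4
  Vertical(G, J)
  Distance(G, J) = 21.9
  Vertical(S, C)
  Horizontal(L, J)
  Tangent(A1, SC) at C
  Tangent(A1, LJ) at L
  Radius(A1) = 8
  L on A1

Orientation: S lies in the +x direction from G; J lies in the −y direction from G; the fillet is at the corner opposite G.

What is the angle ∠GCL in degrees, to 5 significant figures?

57.366°

G is at the origin; GS is horizontal with |GS| = 63.4 and S on the +x side, so S = (63.400, 0.0000). G and J share the same x with |GJ| = 21.9 and J on the −y side, so J = (0.0000, -21.900). The virtual corner opposite G is at (63.400, -21.900). Since A1 is tangent to SC there, EC ⟂ SC and since A1 is tangent to LJ there, EL ⟂ LJ, with radius 8.0, so the center E sits 8.0 in from both sides at E = (55.400, -13.900). That places the tangent points at C = (63.400, -13.900) on SC and L = (55.400, -21.900) on LJ. Then cos ∠GCL = CG·CL / (|CG||CL|), giving 57.366°.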